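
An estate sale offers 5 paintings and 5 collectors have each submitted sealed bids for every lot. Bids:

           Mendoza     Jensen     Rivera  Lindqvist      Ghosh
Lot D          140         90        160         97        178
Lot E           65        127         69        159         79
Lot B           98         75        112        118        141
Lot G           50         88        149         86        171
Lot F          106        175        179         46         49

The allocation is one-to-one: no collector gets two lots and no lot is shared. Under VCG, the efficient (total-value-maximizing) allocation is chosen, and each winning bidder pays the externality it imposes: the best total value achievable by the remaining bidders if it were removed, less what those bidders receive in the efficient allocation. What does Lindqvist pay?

Lindqvist pays $12.

Efficient allocation: Mendoza→Lot D ($140), Jensen→Lot F ($175), Rivera→Lot G ($149), Lindqvist→Lot E ($159), Ghosh→Lot B ($141); total welfare W = $764.
Lindqvist receives Lot E at value $159, so the others get W − 159 = $605.
Without Lindqvist: best allocation of the remaining 4 bidders over all 5 lots is Mendoza→Lot D ($140), Jensen→Lot E ($127), Rivera→Lot F ($179), Ghosh→Lot G ($171), total $617.
VCG payment = (others' best without Lindqvist) − (others' welfare with Lindqvist) = 617 − 605 = $12.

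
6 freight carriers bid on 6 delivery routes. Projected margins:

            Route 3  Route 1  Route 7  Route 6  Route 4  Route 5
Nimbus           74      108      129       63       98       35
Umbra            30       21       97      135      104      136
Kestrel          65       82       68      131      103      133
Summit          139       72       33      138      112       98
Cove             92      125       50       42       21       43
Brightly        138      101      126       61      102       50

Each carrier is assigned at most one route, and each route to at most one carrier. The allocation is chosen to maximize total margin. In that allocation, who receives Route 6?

This is the linear assignment problem.
Optimal: Nimbus→Route 7 ($129k), Umbra→Route 6 ($135k), Kestrel→Route 5 ($133k), Summit→Route 4 ($112k), Cove→Route 1 ($125k), Brightly→Route 3 ($138k) — total 129+135+133+112+125+138 = $772k.
Max-entry greedy (repeatedly take the single best remaining cell) gives $762k, worse by 10.
Umbra's own top route is Route 5 ($136k), but forcing Umbra→Route 5 and reassigning the rest optimally gives only $771k — worse by 1.

Umbra receives Route 6.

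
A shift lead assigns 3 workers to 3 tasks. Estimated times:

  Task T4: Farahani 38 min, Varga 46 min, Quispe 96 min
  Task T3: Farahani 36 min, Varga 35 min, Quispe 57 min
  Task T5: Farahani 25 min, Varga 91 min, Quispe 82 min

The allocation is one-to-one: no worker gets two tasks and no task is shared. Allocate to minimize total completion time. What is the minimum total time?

This is a one-to-one assignment (minimum-cost bipartite matching).
Optimal: Farahani→Task T5 (25 min), Varga→Task T4 (46 min), Quispe→Task T3 (57 min) — total 25+46+57 = 128 min.
Next-best assignment: Farahani→Task T4, Varga→Task T3, Quispe→Task T5 = 155 min.

Min total: 128 min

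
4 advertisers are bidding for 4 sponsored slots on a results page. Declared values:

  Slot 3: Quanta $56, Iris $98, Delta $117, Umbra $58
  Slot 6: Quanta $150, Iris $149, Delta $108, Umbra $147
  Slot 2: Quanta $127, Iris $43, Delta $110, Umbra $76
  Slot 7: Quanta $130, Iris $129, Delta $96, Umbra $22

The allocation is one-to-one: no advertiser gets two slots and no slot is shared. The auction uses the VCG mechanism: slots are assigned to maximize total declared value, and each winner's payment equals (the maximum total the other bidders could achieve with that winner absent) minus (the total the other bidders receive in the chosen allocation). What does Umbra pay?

Efficient allocation: Quanta→Slot 2 ($127), Iris→Slot 7 ($129), Delta→Slot 3 ($117), Umbra→Slot 6 ($147); total welfare W = $520.
Umbra receives Slot 6 at value $147, so the others get W − 147 = $373.
Without Umbra: best allocation of the remaining 3 bidders over all 4 slots is Quanta→Slot 6 ($150), Iris→Slot 7 ($129), Delta→Slot 3 ($117), total $396.
VCG payment = (others' best without Umbra) − (others' welfare with Umbra) = 396 − 373 = $23.

Umbra pays $23.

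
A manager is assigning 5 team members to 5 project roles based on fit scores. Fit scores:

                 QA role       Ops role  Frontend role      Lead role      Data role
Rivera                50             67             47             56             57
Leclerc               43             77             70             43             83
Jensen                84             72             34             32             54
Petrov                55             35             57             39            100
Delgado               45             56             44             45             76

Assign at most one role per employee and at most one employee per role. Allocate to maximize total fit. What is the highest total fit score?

Optimal: Rivera→Ops role (67 pts), Leclerc→Frontend role (70 pts), Jensen→QA role (84 pts), Petrov→Data role (100 pts), Delgado→Lead role (45 pts) — total 67+70+84+100+45 = 366 pts.
Max-entry greedy (repeatedly take the single best remaining cell) gives 361 pts, worse by 5.
Swapping Jensen↔Delgado (Jensen→Lead role 32 pts, Delgado→QA role 45 pts) loses 52.

Max total: 366 pts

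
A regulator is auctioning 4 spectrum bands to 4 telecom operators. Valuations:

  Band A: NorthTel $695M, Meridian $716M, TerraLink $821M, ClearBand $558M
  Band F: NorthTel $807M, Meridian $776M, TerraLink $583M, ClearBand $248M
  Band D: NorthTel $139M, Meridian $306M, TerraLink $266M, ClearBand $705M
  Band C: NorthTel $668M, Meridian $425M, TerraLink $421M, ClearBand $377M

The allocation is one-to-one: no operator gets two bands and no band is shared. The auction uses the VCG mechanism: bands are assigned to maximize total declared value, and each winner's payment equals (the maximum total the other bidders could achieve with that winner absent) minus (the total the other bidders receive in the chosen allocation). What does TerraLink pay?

TerraLink pays $79M.

Efficient allocation: NorthTel→Band C ($668M), Meridian→Band F ($776M), TerraLink→Band A ($821M), ClearBand→Band D ($705M); total welfare W = $2970M.
TerraLink receives Band A at value $821M, so the others get W − 821 = $2149M.
Without TerraLink: best allocation of the remaining 3 bidders over all 4 bands is NorthTel→Band F ($807M), Meridian→Band A ($716M), ClearBand→Band D ($705M), total $2228M.
VCG payment = (others' best without TerraLink) − (others' welfare with TerraLink) = 2228 − 2149 = $79M.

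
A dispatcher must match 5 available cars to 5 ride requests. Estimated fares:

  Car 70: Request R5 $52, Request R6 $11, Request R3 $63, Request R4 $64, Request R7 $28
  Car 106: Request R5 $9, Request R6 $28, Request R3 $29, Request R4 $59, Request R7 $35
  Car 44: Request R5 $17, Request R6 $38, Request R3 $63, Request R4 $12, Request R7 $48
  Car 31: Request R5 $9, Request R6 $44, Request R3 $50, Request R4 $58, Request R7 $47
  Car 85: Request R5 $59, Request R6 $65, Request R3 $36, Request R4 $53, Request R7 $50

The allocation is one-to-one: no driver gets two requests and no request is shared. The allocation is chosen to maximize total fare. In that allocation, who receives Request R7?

Car 31 receives Request R7.

This is the linear assignment problem.
Optimal: Car 70→Request R5 ($52), Car 106→Request R4 ($59), Car 44→Request R3 ($63), Car 31→Request R7 ($47), Car 85→Request R6 ($65) — total 52+59+63+47+65 = $286.
Max-entry greedy (repeatedly take the single best remaining cell) gives $248, worse by 38.
Car 31's own top request is Request R4 ($58), but forcing Car 31→Request R4 and reassigning the rest optimally gives only $273 — worse by 13.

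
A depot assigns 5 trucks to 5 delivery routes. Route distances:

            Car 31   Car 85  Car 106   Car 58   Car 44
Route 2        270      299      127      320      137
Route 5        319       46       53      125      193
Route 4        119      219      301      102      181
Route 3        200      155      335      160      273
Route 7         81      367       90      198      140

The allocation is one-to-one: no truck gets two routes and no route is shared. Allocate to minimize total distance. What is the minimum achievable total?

Optimal: Car 31→Route 7 (81 km), Car 85→Route 3 (155 km), Car 106→Route 5 (53 km), Car 58→Route 4 (102 km), Car 44→Route 2 (137 km) — total 81+155+53+102+137 = 528 km.
Min-entry greedy (repeatedly take the single cheapest remaining cell) gives 629 km, worse by 101.
Swapping Car 31↔Car 58 (Car 31→Route 4 119 km, Car 58→Route 7 198 km) adds 134.
No other one-to-one assignment undercuts 528 km.

Min total: 528 km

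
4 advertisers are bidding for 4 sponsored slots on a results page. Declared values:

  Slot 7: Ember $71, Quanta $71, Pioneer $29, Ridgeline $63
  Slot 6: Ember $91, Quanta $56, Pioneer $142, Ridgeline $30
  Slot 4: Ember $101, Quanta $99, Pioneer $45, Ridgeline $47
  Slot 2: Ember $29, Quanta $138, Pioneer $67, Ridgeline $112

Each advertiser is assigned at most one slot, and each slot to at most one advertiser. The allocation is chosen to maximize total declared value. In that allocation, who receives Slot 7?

Ridgeline receives Slot 7.

This is the linear assignment problem.
Optimal: Ember→Slot 4 ($101), Quanta→Slot 2 ($138), Pioneer→Slot 6 ($142), Ridgeline→Slot 7 ($63) — total 101+138+142+63 = $444.
Ridgeline's own top slot is Slot 2 ($112), but forcing Ridgeline→Slot 2 and reassigning the rest optimally gives only $426 — worse by 18.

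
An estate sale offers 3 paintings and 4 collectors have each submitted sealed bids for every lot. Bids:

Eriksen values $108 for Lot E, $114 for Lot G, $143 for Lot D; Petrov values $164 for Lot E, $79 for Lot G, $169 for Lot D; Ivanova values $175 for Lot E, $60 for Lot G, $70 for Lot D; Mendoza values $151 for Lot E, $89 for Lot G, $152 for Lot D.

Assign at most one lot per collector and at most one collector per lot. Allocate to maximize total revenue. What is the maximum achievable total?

Optimal: Ivanova→Lot E ($175), Eriksen→Lot G ($114), Petrov→Lot D ($169) — total 175+114+169 = $458.
Row-greedy (each collector in turn takes its best remaining lot) gives $367, worse by 91.
Next-best assignment: Ivanova→Lot E, Eriksen→Lot G, Mendoza→Lot D = $441.
Every other assignment is strictly worse.

Maximum total: $458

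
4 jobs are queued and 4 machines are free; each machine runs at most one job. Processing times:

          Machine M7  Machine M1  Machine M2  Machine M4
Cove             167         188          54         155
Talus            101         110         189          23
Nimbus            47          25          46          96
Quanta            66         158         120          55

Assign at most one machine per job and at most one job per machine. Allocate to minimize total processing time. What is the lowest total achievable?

Minimum total: 168 min

This is a one-to-one assignment (minimum-cost bipartite matching).
Optimal: Cove→Machine M2 (54 min), Talus→Machine M4 (23 min), Nimbus→Machine M1 (25 min), Quanta→Machine M7 (66 min) — total 54+23+25+66 = 168 min.
Column-greedy (each machine in turn goes to its cheapest remaining job) gives 266 min, worse by 98.
Every other assignment is strictly worse.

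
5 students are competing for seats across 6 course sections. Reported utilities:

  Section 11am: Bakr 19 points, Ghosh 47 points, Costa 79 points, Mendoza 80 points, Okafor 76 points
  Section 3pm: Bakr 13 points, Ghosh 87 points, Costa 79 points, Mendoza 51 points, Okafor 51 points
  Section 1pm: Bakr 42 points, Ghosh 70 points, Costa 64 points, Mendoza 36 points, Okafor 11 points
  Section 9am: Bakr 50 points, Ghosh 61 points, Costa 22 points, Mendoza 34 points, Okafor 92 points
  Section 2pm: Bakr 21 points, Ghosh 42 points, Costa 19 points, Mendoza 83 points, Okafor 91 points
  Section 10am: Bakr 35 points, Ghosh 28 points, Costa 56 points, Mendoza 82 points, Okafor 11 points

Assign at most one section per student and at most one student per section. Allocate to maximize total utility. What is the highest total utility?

Max total: 389 points

Optimal: Bakr→Section 9am (50 points), Ghosh→Section 3pm (87 points), Costa→Section 11am (79 points), Mendoza→Section 10am (82 points), Okafor→Section 2pm (91 points) — total 50+87+79+82+91 = 389 points.
Column-greedy (each section in turn goes to its best remaining student) gives 344 points, worse by 45.
Next-best assignment: Bakr→Section 1pm, Ghosh→Section 3pm, Costa→Section 11am, Mendoza→Section 2pm, Okafor→Section 9am = 383 points.
Swapping Ghosh↔Costa (Ghosh→Section 11am 47 points, Costa→Section 3pm 79 points) loses 40.
Every other assignment is strictly worse.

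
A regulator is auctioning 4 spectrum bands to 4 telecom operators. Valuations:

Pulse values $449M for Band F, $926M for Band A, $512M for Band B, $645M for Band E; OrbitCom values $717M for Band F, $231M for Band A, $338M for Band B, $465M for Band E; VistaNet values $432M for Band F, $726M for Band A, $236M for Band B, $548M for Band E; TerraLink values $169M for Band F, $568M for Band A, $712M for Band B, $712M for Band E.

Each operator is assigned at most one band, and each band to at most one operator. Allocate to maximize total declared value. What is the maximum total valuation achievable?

Max total: $2903M

This is the linear assignment problem.
Optimal: Pulse→Band A ($926M), OrbitCom→Band F ($717M), VistaNet→Band E ($548M), TerraLink→Band B ($712M) — total 926+717+548+712 = $2903M.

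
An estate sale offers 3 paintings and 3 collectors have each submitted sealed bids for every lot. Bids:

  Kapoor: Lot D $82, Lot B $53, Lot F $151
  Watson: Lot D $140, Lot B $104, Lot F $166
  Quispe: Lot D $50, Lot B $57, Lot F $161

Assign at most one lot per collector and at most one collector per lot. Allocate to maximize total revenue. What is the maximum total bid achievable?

Optimal: Kapoor→Lot B ($53), Watson→Lot D ($140), Quispe→Lot F ($161) — total 53+140+161 = $354.
Max-entry greedy (repeatedly take the single best remaining cell) gives $305, worse by 49.
Every other assignment is strictly worse.

Maximum total: $354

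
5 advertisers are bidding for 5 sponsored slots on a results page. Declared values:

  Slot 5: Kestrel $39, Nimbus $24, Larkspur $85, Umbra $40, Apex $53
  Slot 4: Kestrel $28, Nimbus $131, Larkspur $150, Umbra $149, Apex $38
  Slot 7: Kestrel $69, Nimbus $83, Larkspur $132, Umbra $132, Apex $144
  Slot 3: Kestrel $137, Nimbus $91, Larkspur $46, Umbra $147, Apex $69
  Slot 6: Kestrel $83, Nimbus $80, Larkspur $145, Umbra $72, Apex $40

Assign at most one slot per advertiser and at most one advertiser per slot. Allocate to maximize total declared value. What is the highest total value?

This is a one-to-one assignment (maximum-weight bipartite matching).
Optimal: Kestrel→Slot 5 ($39), Nimbus→Slot 4 ($131), Larkspur→Slot 6 ($145), Umbra→Slot 3 ($147), Apex→Slot 7 ($144) — total 39+131+145+147+144 = $606.
Row-greedy (each advertiser in turn takes its best remaining slot) gives $598, worse by 8.
Every other assignment is strictly worse.

Max total: $606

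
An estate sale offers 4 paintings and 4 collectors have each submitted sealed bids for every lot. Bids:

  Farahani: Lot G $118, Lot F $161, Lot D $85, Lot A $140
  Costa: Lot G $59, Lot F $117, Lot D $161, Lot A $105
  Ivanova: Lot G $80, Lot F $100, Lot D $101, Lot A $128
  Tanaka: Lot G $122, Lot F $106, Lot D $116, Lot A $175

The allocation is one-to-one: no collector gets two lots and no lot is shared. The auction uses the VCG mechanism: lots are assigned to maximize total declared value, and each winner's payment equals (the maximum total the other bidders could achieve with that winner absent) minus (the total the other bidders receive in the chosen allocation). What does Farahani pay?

Efficient allocation: Farahani→Lot F ($161), Costa→Lot D ($161), Ivanova→Lot G ($80), Tanaka→Lot A ($175); total welfare W = $577.
Farahani receives Lot F at value $161, so the others get W − 161 = $416.
Without Farahani: best allocation of the remaining 3 bidders over all 4 lots is Costa→Lot D ($161), Ivanova→Lot F ($100), Tanaka→Lot A ($175), total $436.
VCG payment = (others' best without Farahani) − (others' welfare with Farahani) = 436 − 416 = $20.

Farahani pays $20.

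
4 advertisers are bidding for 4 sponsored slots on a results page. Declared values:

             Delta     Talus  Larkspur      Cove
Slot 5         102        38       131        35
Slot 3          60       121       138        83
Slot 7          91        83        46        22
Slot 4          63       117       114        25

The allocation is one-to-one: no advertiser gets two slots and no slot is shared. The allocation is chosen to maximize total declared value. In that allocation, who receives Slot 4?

Treat this as an assignment problem: match each advertiser to one slot.
Optimal: Delta→Slot 7 ($91), Talus→Slot 4 ($117), Larkspur→Slot 5 ($131), Cove→Slot 3 ($83) — total 91+117+131+83 = $422.
Max-entry greedy (repeatedly take the single best remaining cell) gives $379, worse by 43.
Next-best assignment: Delta→Slot 5, Talus→Slot 7, Larkspur→Slot 4, Cove→Slot 3 = $382.
Swapping Larkspur↔Delta (Larkspur→Slot 7 $46, Delta→Slot 5 $102) loses 74.
Talus's own top slot is Slot 3 ($121), but forcing Talus→Slot 3 and reassigning the rest optimally gives only $368 — worse by 54.

Talus receives Slot 4.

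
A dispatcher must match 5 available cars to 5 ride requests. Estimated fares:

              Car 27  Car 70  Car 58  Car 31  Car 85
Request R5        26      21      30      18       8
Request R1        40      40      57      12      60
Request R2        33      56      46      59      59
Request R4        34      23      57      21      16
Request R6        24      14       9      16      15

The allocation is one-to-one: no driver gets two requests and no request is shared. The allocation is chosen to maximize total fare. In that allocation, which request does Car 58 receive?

Treat this as an assignment problem: match each driver to one request.
Optimal: Car 27→Request R6 ($24), Car 70→Request R5 ($21), Car 58→Request R4 ($57), Car 31→Request R2 ($59), Car 85→Request R1 ($60) — total 24+21+57+59+60 = $221.
Max-entry greedy (repeatedly take the single best remaining cell) gives $216, worse by 5.
Next-best assignment: Car 27→Request R5, Car 70→Request R6, Car 58→Request R4, Car 31→Request R2, Car 85→Request R1 = $216.
Every other assignment is strictly worse.
Car 58's own top request is Request R1 ($57), but forcing Car 58→Request R1 and reassigning the rest optimally gives only $187 — worse by 34.

Car 58 receives Request R4.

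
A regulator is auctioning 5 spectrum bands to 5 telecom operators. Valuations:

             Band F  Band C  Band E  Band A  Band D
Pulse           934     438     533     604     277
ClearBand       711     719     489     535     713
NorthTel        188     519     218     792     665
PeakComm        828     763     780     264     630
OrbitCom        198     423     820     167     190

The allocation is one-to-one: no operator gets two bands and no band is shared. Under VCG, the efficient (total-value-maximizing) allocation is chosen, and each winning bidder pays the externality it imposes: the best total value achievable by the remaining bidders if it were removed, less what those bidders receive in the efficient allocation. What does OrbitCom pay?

Efficient allocation: Pulse→Band F ($934M), ClearBand→Band D ($713M), NorthTel→Band A ($792M), PeakComm→Band C ($763M), OrbitCom→Band E ($820M); total welfare W = $4022M.
OrbitCom receives Band E at value $820M, so the others get W − 820 = $3202M.
Without OrbitCom: best allocation of the remaining 4 bidders over all 5 bands is Pulse→Band F ($934M), ClearBand→Band C ($719M), NorthTel→Band A ($792M), PeakComm→Band E ($780M), total $3225M.
VCG payment = (others' best without OrbitCom) − (others' welfare with OrbitCom) = 3225 − 3202 = $23M.

OrbitCom pays $23M.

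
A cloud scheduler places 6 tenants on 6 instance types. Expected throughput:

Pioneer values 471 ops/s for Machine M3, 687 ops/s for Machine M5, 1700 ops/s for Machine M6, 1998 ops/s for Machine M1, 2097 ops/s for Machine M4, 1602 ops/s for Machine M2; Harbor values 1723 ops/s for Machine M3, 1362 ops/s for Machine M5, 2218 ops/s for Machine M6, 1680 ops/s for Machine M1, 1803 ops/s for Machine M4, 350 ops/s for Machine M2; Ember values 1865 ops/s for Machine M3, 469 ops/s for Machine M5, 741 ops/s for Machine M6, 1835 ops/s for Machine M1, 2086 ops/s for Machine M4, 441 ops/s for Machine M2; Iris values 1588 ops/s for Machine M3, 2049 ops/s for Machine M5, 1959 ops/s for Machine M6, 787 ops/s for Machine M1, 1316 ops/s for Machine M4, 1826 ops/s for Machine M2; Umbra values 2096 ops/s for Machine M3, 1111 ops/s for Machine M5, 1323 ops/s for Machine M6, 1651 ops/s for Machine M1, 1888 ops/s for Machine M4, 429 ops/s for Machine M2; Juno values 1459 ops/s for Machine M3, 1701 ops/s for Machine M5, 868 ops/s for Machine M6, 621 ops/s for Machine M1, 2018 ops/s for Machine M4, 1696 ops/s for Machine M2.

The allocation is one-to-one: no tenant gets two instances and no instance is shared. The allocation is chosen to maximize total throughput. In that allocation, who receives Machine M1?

Pioneer receives Machine M1.

Optimal: Pioneer→Machine M1 (1998 ops/s), Harbor→Machine M6 (2218 ops/s), Ember→Machine M4 (2086 ops/s), Iris→Machine M5 (2049 ops/s), Umbra→Machine M3 (2096 ops/s), Juno→Machine M2 (1696 ops/s) — total 1998+2218+2086+2049+2096+1696 = 12143 ops/s.
Row-greedy (each tenant in turn takes its best remaining instance) gives 11576 ops/s, worse by 567.
Next-best assignment: Pioneer→Machine M4, Harbor→Machine M6, Ember→Machine M1, Iris→Machine M5, Umbra→Machine M3, Juno→Machine M2 = 11991 ops/s.
Pioneer's own top instance is Machine M4 (2097 ops/s), but forcing Pioneer→Machine M4 and reassigning the rest optimally gives only 11991 ops/s — worse by 152.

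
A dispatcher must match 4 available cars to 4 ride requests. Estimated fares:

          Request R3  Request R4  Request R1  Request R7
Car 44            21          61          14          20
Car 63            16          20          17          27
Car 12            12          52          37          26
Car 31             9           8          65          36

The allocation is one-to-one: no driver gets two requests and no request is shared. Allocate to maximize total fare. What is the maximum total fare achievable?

Maximum total: $168

Optimal: Car 44→Request R4 ($61), Car 63→Request R3 ($16), Car 12→Request R7 ($26), Car 31→Request R1 ($65) — total 61+16+26+65 = $168.
Max-entry greedy (repeatedly take the single best remaining cell) gives $165, worse by 3.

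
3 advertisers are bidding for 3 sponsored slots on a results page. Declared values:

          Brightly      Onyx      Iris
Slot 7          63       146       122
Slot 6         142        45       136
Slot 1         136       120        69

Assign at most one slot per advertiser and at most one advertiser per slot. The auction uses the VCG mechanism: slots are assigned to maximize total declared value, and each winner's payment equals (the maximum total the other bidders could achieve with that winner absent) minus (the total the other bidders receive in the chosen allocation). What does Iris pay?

Iris pays $6.

Efficient allocation: Brightly→Slot 1 ($136), Onyx→Slot 7 ($146), Iris→Slot 6 ($136); total welfare W = $418.
Iris receives Slot 6 at value $136, so the others get W − 136 = $282.
Without Iris: best allocation of the remaining 2 bidders over all 3 slots is Brightly→Slot 6 ($142), Onyx→Slot 7 ($146), total $288.
VCG payment = (others' best without Iris) − (others' welfare with Iris) = 288 − 282 = $6.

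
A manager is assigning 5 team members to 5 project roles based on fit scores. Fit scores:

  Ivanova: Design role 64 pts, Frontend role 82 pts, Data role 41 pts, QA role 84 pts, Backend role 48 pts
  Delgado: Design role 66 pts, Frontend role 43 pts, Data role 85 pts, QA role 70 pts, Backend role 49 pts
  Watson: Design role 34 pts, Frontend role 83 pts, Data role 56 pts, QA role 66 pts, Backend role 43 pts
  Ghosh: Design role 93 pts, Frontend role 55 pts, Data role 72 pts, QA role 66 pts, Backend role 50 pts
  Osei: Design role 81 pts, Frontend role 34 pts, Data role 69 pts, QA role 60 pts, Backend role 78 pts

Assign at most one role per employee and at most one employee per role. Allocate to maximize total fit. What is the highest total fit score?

Maximum total: 423 pts

This is the linear assignment problem.
Optimal: Ivanova→QA role (84 pts), Delgado→Data role (85 pts), Watson→Frontend role (83 pts), Ghosh→Design role (93 pts), Osei→Backend role (78 pts) — total 84+85+83+93+78 = 423 pts.
Next-best assignment: Ivanova→Frontend role, Delgado→Data role, Watson→QA role, Ghosh→Design role, Osei→Backend role = 404 pts.
Every other assignment is strictly worse.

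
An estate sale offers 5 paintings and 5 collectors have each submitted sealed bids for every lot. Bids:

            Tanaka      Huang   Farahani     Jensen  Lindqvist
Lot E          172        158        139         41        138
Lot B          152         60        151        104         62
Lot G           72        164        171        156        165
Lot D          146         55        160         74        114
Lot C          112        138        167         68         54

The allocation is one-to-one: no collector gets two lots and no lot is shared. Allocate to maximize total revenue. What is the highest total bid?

Maximum total: $747

Optimal: Tanaka→Lot B ($152), Huang→Lot E ($158), Farahani→Lot C ($167), Jensen→Lot G ($156), Lindqvist→Lot D ($114) — total 152+158+167+156+114 = $747.
Column-greedy (each lot in turn goes to its best remaining collector) gives $700, worse by 47.
Next-best assignment: Tanaka→Lot B, Huang→Lot C, Farahani→Lot D, Jensen→Lot G, Lindqvist→Lot E = $744.
Every other assignment is strictly worse.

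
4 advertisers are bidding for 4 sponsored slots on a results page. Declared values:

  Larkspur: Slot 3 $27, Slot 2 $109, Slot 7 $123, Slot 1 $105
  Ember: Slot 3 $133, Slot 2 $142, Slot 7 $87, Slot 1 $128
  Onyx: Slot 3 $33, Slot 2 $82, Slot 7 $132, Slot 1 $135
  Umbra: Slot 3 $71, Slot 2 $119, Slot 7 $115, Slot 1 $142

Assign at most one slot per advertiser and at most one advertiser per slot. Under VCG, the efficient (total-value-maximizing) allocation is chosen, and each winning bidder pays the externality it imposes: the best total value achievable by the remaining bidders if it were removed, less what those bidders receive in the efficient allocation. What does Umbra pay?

Umbra pays $26.

Efficient allocation: Larkspur→Slot 2 ($109), Ember→Slot 3 ($133), Onyx→Slot 7 ($132), Umbra→Slot 1 ($142); total welfare W = $516.
Umbra receives Slot 1 at value $142, so the others get W − 142 = $374.
Without Umbra: best allocation of the remaining 3 bidders over all 4 slots is Larkspur→Slot 7 ($123), Ember→Slot 2 ($142), Onyx→Slot 1 ($135), total $400.
VCG payment = (others' best without Umbra) − (others' welfare with Umbra) = 400 − 374 = $26.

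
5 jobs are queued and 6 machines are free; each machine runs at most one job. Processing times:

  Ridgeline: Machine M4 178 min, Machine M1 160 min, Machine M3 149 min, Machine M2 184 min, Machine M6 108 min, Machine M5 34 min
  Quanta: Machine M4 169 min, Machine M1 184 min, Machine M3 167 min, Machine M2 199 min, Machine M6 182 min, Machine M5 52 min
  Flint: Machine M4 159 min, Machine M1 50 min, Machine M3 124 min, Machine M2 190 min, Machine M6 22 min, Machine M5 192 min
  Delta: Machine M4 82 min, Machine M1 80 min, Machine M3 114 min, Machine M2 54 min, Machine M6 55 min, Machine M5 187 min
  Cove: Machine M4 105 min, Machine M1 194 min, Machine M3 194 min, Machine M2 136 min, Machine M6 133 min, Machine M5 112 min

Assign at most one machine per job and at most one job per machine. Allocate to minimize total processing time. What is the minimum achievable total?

Optimal: Ridgeline→Machine M6 (108 min), Quanta→Machine M5 (52 min), Flint→Machine M1 (50 min), Delta→Machine M2 (54 min), Cove→Machine M4 (105 min) — total 108+52+50+54+105 = 369 min.
Column-greedy (each machine in turn goes to its cheapest remaining job) gives 599 min, worse by 230.
Next-best assignment: Ridgeline→Machine M3, Quanta→Machine M5, Flint→Machine M6, Delta→Machine M2, Cove→Machine M4 = 382 min.
Swapping Flint↔Delta (Flint→Machine M2 190 min, Delta→Machine M1 80 min) adds 166.

Min total: 369 min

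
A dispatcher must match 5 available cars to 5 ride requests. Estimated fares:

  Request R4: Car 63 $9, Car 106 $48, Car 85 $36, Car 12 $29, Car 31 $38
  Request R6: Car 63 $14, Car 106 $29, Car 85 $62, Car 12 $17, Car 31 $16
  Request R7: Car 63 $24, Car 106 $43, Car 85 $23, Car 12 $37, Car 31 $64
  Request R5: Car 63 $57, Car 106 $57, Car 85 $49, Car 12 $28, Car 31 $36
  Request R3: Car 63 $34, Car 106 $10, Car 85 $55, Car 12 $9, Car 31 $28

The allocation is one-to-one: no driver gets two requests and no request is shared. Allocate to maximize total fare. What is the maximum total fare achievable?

Max total: $246

This is a one-to-one assignment (maximum-weight bipartite matching).
Optimal: Car 63→Request R3 ($34), Car 106→Request R5 ($57), Car 85→Request R6 ($62), Car 12→Request R4 ($29), Car 31→Request R7 ($64) — total 34+57+62+29+64 = $246.
Column-greedy (each request in turn goes to its best remaining driver) gives $240, worse by 6.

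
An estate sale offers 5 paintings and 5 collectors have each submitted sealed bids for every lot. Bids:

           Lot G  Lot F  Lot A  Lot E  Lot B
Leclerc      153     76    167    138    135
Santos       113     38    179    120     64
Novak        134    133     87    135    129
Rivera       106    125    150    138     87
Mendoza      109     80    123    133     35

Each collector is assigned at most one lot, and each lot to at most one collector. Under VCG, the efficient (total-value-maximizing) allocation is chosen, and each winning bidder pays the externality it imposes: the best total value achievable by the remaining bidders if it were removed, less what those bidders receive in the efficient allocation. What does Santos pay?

Efficient allocation: Leclerc→Lot G ($153), Santos→Lot A ($179), Novak→Lot B ($129), Rivera→Lot F ($125), Mendoza→Lot E ($133); total welfare W = $719.
Santos receives Lot A at value $179, so the others get W − 179 = $540.
Without Santos: best allocation of the remaining 4 bidders over all 5 lots is Leclerc→Lot G ($153), Novak→Lot F ($133), Rivera→Lot A ($150), Mendoza→Lot E ($133), total $569.
VCG payment = (others' best without Santos) − (others' welfare with Santos) = 569 − 540 = $29.

Santos pays $29.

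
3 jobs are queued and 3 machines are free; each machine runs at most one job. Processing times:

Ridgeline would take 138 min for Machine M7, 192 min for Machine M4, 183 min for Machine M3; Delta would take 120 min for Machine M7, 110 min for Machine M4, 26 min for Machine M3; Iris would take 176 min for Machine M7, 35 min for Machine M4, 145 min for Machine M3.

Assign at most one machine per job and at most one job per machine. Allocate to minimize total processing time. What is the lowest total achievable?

This is the linear assignment problem.
Optimal: Ridgeline→Machine M7 (138 min), Delta→Machine M3 (26 min), Iris→Machine M4 (35 min) — total 138+26+35 = 199 min.
Column-greedy (each machine in turn goes to its cheapest remaining job) gives 338 min, worse by 139.
Every other assignment is strictly worse.

Min total: 199 min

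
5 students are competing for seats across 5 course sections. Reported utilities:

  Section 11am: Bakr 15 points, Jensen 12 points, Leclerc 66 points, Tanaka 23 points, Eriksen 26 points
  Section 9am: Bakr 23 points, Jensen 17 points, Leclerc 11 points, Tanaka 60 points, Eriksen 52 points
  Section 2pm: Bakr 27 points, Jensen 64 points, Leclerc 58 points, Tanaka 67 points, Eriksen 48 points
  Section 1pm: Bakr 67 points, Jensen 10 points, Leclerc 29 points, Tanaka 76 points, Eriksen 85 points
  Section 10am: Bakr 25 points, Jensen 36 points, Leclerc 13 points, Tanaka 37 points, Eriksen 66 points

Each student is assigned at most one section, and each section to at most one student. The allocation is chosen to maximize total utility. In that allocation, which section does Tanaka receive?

Optimal: Bakr→Section 1pm (67 points), Jensen→Section 2pm (64 points), Leclerc→Section 11am (66 points), Tanaka→Section 9am (60 points), Eriksen→Section 10am (66 points) — total 67+64+66+60+66 = 323 points.
Max-entry greedy (repeatedly take the single best remaining cell) gives 277 points, worse by 46.
Next-best assignment: Bakr→Section 10am, Jensen→Section 2pm, Leclerc→Section 11am, Tanaka→Section 9am, Eriksen→Section 1pm = 300 points.
Swapping Tanaka↔Leclerc (Tanaka→Section 11am 23 points, Leclerc→Section 9am 11 points) loses 92.
Tanaka's own top section is Section 1pm (76 points), but forcing Tanaka→Section 1pm and reassigning the rest optimally gives only 295 points — worse by 28.

Tanaka receives Section 9am.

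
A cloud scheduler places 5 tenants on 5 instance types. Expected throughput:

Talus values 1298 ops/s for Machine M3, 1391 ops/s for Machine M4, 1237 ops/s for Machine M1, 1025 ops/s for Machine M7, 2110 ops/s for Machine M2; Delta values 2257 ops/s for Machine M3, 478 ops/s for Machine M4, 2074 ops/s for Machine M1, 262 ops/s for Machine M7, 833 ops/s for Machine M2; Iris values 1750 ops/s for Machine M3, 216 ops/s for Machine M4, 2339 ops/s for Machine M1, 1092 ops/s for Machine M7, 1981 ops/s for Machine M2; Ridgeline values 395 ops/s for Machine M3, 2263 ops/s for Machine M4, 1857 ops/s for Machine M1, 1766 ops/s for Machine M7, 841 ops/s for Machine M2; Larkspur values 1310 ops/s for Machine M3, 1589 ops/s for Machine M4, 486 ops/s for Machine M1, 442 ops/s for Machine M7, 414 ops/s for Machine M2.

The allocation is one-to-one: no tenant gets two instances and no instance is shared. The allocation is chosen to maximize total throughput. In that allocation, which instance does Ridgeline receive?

This is the linear assignment problem.
Optimal: Talus→Machine M2 (2110 ops/s), Delta→Machine M3 (2257 ops/s), Iris→Machine M1 (2339 ops/s), Ridgeline→Machine M7 (1766 ops/s), Larkspur→Machine M4 (1589 ops/s) — total 2110+2257+2339+1766+1589 = 10061 ops/s.
Column-greedy (each instance in turn goes to its best remaining tenant) gives 8298 ops/s, worse by 1763.
Next-best assignment: Talus→Machine M2, Delta→Machine M3, Iris→Machine M1, Ridgeline→Machine M4, Larkspur→Machine M7 = 9411 ops/s.
Ridgeline's own top instance is Machine M4 (2263 ops/s), but forcing Ridgeline→Machine M4 and reassigning the rest optimally gives only 9411 ops/s — worse by 650.

Ridgeline receives Machine M7.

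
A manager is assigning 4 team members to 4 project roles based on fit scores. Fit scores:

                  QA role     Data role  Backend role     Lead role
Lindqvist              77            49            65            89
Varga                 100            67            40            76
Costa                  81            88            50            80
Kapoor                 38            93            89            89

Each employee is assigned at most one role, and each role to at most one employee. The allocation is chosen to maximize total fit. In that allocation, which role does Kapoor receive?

Kapoor receives Backend role.

Optimal: Lindqvist→Lead role (89 pts), Varga→QA role (100 pts), Costa→Data role (88 pts), Kapoor→Backend role (89 pts) — total 89+100+88+89 = 366 pts.
Column-greedy (each role in turn goes to its best remaining employee) gives 338 pts, worse by 28.
Checked against all permutations: 366 pts is optimal.
Kapoor's own top role is Data role (93 pts), but forcing Kapoor→Data role and reassigning the rest optimally gives only 338 pts — worse by 28.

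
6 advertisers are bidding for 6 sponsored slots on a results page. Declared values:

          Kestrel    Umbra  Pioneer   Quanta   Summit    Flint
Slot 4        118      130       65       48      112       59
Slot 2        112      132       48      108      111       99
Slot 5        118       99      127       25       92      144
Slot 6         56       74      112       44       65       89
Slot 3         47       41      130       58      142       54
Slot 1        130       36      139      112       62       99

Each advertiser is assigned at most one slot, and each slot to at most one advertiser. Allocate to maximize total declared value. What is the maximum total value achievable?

Max total: $766

Optimal: Kestrel→Slot 1 ($130), Umbra→Slot 4 ($130), Pioneer→Slot 6 ($112), Quanta→Slot 2 ($108), Summit→Slot 3 ($142), Flint→Slot 5 ($144) — total 130+130+112+108+142+144 = $766.
Column-greedy (each slot in turn goes to its best remaining advertiser) gives $752, worse by 14.
Checked against all permutations: $766 is optimal.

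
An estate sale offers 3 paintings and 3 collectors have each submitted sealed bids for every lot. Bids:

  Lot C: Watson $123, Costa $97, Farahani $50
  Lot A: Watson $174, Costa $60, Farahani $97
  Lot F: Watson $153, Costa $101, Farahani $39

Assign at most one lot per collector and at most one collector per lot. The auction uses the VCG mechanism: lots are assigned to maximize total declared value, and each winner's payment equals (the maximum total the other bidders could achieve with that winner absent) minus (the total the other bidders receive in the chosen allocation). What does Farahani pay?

Efficient allocation: Watson→Lot F ($153), Costa→Lot C ($97), Farahani→Lot A ($97); total welfare W = $347.
Farahani receives Lot A at value $97, so the others get W − 97 = $250.
Without Farahani: best allocation of the remaining 2 bidders over all 3 lots is Watson→Lot A ($174), Costa→Lot F ($101), total $275.
VCG payment = (others' best without Farahani) − (others' welfare with Farahani) = 275 − 250 = $25.

Farahani pays $25.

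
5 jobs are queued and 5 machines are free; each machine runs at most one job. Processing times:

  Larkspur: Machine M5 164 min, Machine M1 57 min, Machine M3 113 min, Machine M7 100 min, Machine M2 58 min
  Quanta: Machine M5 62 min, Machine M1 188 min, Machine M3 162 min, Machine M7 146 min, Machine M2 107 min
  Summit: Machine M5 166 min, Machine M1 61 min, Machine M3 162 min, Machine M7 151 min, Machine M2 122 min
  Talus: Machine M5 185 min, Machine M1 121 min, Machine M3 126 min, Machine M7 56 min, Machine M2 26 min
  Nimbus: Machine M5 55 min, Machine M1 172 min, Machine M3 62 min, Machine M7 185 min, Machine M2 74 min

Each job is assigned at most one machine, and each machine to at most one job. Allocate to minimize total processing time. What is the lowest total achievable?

This is a one-to-one assignment (minimum-cost bipartite matching).
Optimal: Larkspur→Machine M2 (58 min), Quanta→Machine M5 (62 min), Summit→Machine M1 (61 min), Talus→Machine M7 (56 min), Nimbus→Machine M3 (62 min) — total 58+62+61+56+62 = 299 min.
Swapping Quanta↔Summit (Quanta→Machine M1 188 min, Summit→Machine M5 166 min) adds 231.

Min total: 299 min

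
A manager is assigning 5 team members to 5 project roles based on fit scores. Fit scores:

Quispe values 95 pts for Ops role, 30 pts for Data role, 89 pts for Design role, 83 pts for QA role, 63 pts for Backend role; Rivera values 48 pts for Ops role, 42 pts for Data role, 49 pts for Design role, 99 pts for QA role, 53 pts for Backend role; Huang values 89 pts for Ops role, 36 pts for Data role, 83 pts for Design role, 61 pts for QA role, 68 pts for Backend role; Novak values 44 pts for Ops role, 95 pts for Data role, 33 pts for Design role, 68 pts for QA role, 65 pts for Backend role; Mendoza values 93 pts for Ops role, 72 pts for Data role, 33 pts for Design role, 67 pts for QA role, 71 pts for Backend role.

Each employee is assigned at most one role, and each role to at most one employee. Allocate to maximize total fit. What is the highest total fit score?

This is the linear assignment problem.
Optimal: Quispe→Design role (89 pts), Rivera→QA role (99 pts), Huang→Backend role (68 pts), Novak→Data role (95 pts), Mendoza→Ops role (93 pts) — total 89+99+68+95+93 = 444 pts.
Max-entry greedy (repeatedly take the single best remaining cell) gives 443 pts, worse by 1.
Next-best assignment: Quispe→Ops role, Rivera→QA role, Huang→Design role, Novak→Data role, Mendoza→Backend role = 443 pts.

Max total: 444 pts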